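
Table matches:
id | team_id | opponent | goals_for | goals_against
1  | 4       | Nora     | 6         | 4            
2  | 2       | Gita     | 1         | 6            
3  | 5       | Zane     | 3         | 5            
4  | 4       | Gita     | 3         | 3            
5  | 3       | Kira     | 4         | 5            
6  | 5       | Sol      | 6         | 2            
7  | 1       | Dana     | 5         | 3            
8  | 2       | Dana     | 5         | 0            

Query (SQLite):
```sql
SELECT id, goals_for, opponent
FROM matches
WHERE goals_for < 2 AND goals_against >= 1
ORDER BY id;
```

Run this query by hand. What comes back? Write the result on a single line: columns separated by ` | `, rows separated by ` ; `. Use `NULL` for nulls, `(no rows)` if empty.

2 | 1 | Gita

goals_for < 2: ids {2}
goals_against >= 1: ids {1, 2, 3, 4, 5, 6, 7}
Combine with AND.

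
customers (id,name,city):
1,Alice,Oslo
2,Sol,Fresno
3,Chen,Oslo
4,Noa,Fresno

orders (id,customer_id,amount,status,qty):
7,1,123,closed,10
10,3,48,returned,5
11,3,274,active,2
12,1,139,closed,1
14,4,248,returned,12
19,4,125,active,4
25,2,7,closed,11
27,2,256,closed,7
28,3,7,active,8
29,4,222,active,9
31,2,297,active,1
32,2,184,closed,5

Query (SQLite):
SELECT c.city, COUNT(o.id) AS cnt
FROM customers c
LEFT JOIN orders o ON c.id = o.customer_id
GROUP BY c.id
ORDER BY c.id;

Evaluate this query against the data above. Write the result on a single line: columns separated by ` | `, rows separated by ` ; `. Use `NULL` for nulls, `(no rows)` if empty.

Oslo | 2 ; Fresno | 4 ; Oslo | 3 ; Fresno | 3

LEFT JOIN keeps every customers row; unmatched ones get NULL for orders columns.
Group by customers.id and compute COUNT(o.id). COUNT(col) of an all-NULL group is 0.
  1: ids {7, 12} → COUNT(o.id)=2
  2: ids {25, 27, 31, 32} → COUNT(o.id)=4
  3: ids {10, 11, 28} → COUNT(o.id)=3
  4: ids {14, 19, 29} → COUNT(o.id)=3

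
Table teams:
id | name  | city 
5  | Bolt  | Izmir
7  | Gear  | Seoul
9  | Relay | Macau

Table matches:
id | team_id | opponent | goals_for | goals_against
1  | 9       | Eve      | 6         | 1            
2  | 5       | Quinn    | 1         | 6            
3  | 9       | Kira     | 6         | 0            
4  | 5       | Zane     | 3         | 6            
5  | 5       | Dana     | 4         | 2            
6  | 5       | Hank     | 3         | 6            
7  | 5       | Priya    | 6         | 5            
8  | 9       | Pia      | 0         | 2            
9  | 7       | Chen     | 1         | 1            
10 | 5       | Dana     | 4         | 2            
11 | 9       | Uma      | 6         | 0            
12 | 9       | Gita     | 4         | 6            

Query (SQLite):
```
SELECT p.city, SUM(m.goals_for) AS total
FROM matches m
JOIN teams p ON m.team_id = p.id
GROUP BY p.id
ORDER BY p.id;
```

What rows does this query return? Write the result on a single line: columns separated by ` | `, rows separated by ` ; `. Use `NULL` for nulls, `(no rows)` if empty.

Izmir | 21 ; Seoul | 1 ; Macau | 22

Join each matches row to its teams via team_id.
Group joined rows by teams.id; compute SUM(m.goals_for) per group.
  5: ids {2, 4, 5, 6, 7, 10} → SUM(m.goals_for)=21
  7: ids {9} → SUM(m.goals_for)=1
  9: ids {1, 3, 8, 11, 12} → SUM(m.goals_for)=22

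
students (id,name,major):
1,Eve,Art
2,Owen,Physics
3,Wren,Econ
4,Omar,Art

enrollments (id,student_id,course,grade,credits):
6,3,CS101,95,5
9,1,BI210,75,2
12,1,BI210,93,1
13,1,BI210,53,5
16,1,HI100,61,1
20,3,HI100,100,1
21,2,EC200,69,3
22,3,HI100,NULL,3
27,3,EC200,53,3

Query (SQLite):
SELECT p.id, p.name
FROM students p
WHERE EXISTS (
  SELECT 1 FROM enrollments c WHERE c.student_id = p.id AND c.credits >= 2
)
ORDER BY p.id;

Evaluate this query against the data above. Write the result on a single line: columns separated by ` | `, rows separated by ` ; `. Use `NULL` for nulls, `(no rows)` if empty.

1 | Eve ; 2 | Owen ; 3 | Wren

For each students row, check whether any enrollments with matching student_id has credits >= 2.
Keep rows where that is true.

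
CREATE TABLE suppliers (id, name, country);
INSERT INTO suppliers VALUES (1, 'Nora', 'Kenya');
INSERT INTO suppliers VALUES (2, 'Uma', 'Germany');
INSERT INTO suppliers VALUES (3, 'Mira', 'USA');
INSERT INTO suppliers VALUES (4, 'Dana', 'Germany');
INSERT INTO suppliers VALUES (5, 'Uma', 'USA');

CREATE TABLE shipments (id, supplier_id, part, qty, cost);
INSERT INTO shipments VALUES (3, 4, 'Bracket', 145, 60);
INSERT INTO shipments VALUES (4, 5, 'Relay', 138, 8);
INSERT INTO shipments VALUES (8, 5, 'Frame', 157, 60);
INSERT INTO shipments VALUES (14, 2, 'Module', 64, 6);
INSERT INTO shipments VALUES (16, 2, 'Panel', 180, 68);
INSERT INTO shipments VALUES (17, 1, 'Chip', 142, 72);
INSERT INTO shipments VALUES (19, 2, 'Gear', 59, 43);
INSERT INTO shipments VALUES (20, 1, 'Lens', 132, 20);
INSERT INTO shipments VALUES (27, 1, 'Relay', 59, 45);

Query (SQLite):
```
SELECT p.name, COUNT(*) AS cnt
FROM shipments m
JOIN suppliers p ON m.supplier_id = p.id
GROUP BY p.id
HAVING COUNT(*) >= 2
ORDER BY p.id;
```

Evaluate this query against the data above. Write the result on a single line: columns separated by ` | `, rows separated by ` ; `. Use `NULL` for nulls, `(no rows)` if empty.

Join each shipments row to its suppliers via supplier_id.
Group joined rows by suppliers.id; compute COUNT(*) per group.
HAVING: keep groups with count ≥ 2.
  1: ids {17, 20, 27} → COUNT(*)=3
  2: ids {14, 16, 19} → COUNT(*)=3
  4: ids {3} → COUNT(*)=1
  5: ids {4, 8} → COUNT(*)=2

Nora | 3 ; Uma | 3 ; Uma | 2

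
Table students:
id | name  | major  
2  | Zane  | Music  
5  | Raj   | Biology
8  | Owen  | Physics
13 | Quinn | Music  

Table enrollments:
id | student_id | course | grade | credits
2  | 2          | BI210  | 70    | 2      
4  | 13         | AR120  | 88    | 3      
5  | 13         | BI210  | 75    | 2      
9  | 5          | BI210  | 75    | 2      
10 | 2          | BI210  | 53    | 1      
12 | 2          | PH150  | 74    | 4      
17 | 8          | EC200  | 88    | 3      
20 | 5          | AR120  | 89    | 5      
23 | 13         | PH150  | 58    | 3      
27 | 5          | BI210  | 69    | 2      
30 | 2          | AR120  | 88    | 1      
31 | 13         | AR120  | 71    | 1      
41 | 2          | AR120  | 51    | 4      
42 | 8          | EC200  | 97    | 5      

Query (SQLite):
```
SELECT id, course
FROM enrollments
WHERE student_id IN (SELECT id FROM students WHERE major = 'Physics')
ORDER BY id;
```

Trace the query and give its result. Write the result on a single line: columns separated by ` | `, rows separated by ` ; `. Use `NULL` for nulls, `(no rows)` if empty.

17 | EC200 ; 42 | EC200

Inner query: students.id where major = 'Physics'.
Outer: keep enrollments rows whose student_id is in that set.
Inner query → {8}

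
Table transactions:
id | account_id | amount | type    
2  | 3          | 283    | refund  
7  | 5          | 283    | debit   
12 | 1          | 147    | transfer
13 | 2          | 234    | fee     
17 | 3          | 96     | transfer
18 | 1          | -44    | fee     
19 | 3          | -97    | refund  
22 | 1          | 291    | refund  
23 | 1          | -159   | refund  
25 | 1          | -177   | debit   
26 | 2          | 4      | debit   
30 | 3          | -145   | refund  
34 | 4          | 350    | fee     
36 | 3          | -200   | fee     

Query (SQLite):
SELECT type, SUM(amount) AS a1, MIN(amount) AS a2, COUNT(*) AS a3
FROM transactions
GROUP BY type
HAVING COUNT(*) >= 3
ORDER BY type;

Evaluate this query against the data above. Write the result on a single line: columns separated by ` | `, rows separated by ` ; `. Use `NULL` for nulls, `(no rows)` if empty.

debit | 110 | -177 | 3 ; fee | 340 | -200 | 4 ; refund | 173 | -159 | 5

Group transactions by type.
Per group compute: SUM(amount), MIN(amount), COUNT(*).
HAVING: drop groups with fewer than 3 rows.
  debit: ids {7, 25, 26} → SUM(amount)=110, MIN(amount)=-177, COUNT(*)=3
  fee: ids {13, 18, 34, 36} → SUM(amount)=340, MIN(amount)=-200, COUNT(*)=4
  refund: ids {2, 19, 22, 23, 30} → SUM(amount)=173, MIN(amount)=-159, COUNT(*)=5
  transfer: ids {12, 17} → SUM(amount)=243, MIN(amount)=96, COUNT(*)=2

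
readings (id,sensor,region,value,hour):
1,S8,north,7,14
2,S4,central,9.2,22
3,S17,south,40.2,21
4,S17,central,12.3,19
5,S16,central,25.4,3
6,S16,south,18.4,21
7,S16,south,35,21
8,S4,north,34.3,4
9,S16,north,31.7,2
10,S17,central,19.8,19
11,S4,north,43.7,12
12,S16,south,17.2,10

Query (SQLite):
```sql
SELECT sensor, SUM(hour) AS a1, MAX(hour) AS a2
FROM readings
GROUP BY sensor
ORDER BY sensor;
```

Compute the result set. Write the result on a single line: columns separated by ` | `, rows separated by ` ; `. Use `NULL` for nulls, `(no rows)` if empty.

Group readings by sensor.
Per group compute: SUM(hour), MAX(hour).
  S16: ids {5, 6, 7, 9, 12} → SUM(hour)=57, MAX(hour)=21
  S17: ids {3, 4, 10} → SUM(hour)=59, MAX(hour)=21
  S4: ids {2, 8, 11} → SUM(hour)=38, MAX(hour)=22
  S8: ids {1} → SUM(hour)=14, MAX(hour)=14

S16 | 57 | 21 ; S17 | 59 | 21 ; S4 | 38 | 22 ; S8 | 14 | 14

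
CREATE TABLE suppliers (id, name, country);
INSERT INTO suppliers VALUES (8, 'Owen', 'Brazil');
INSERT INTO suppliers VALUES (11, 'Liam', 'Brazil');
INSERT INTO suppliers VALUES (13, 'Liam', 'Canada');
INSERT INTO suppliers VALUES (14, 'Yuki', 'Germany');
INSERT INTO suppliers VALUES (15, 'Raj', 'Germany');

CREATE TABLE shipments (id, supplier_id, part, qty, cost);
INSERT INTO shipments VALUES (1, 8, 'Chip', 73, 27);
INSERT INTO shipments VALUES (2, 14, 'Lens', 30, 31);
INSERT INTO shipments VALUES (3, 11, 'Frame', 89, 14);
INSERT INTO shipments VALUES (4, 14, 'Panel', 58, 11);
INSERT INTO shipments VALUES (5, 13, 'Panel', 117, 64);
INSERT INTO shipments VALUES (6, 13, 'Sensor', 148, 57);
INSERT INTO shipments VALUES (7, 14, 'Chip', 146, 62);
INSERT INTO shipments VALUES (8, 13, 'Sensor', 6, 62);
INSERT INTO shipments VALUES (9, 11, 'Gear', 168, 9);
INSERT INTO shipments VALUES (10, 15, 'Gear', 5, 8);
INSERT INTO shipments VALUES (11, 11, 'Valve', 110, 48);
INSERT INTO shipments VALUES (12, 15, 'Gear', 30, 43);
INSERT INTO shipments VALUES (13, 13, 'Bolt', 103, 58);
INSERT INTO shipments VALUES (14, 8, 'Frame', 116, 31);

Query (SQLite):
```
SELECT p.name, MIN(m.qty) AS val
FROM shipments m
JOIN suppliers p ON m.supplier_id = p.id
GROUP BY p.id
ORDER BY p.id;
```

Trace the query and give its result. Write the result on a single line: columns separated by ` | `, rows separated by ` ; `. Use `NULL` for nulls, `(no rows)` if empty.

Join each shipments row to its suppliers via supplier_id.
Group joined rows by suppliers.id; compute MIN(m.qty) per group.
  8: ids {1, 14} → MIN(m.qty)=73
  11: ids {3, 9, 11} → MIN(m.qty)=89
  13: ids {5, 6, 8, 13} → MIN(m.qty)=6
  14: ids {2, 4, 7} → MIN(m.qty)=30
  15: ids {10, 12} → MIN(m.qty)=5

Owen | 73 ; Liam | 89 ; Liam | 6 ; Yuki | 30 ; Raj | 5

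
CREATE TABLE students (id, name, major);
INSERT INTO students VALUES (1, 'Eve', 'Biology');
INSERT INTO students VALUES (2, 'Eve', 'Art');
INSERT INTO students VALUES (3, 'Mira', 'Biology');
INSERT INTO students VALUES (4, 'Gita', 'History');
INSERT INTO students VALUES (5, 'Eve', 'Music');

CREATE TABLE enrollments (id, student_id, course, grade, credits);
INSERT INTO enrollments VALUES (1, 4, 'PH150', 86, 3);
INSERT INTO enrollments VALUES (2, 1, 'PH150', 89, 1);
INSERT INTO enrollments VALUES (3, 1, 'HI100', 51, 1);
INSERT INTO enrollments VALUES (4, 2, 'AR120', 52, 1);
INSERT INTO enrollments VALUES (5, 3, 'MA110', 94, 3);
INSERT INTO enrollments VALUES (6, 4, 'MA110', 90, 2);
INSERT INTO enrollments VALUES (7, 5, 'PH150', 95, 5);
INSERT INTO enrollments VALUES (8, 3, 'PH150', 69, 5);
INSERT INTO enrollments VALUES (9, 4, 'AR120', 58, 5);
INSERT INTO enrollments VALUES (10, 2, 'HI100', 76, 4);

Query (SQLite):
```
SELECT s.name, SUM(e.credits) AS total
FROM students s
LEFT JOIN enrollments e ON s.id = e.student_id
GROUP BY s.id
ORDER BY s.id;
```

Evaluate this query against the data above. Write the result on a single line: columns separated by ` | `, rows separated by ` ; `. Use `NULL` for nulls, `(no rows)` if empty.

LEFT JOIN keeps every students row; unmatched ones get NULL for enrollments columns.
Group by students.id and compute SUM(e.credits). SUM over an all-NULL group is NULL.
  1: ids {2, 3} → SUM(e.credits)=2
  2: ids {4, 10} → SUM(e.credits)=5
  3: ids {5, 8} → SUM(e.credits)=8
  4: ids {1, 6, 9} → SUM(e.credits)=10
  5: ids {7} → SUM(e.credits)=5

Eve | 2 ; Eve | 5 ; Mira | 8 ; Gita | 10 ; Eve | 5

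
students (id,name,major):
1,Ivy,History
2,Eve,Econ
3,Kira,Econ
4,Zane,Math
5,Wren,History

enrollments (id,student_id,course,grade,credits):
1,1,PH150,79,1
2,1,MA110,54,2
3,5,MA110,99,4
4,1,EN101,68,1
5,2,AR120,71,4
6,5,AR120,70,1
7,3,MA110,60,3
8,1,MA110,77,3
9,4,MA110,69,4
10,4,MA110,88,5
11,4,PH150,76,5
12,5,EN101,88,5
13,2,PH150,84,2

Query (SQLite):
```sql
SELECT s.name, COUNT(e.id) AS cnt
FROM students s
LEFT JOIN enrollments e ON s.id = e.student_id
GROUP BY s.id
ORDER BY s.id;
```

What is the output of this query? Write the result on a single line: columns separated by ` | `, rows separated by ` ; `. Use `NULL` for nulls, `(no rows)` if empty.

Ivy | 4 ; Eve | 2 ; Kira | 1 ; Zane | 3 ; Wren | 3

LEFT JOIN keeps every students row; unmatched ones get NULL for enrollments columns.
Group by students.id and compute COUNT(e.id). COUNT(col) of an all-NULL group is 0.
  1: ids {1, 2, 4, 8} → COUNT(e.id)=4
  2: ids {5, 13} → COUNT(e.id)=2
  3: ids {7} → COUNT(e.id)=1
  4: ids {9, 10, 11} → COUNT(e.id)=3
  5: ids {3, 6, 12} → COUNT(e.id)=3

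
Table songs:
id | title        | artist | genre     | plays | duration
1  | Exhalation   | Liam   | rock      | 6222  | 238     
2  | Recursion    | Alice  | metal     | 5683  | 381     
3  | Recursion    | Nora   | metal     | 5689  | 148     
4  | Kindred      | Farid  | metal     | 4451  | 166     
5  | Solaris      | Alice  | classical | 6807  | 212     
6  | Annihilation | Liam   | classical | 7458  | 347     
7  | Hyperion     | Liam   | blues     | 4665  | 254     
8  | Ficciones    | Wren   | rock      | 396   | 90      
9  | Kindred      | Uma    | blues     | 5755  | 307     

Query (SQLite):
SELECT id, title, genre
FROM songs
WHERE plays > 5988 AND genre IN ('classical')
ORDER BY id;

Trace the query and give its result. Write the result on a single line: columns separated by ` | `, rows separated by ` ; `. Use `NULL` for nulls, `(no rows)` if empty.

5 | Solaris | classical ; 6 | Annihilation | classical

plays > 5988: ids {1, 5, 6}
genre IN ('classical'): ids {5, 6}
Combine with AND.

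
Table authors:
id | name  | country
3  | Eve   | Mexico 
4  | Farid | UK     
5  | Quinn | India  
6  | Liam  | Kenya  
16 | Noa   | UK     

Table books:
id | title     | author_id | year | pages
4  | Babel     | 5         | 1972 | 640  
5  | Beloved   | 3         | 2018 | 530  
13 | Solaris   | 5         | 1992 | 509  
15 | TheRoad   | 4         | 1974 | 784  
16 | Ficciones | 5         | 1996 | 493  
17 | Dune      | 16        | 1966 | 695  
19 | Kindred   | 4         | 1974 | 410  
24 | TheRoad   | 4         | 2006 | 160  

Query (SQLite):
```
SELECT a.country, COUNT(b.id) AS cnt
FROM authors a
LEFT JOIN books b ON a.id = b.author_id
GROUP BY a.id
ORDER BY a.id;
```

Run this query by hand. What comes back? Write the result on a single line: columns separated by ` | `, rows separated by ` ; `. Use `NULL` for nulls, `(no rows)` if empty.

LEFT JOIN keeps every authors row; unmatched ones get NULL for books columns.
Group by authors.id and compute COUNT(b.id). COUNT(col) of an all-NULL group is 0.
  3: ids {5} → COUNT(b.id)=1
  4: ids {15, 19, 24} → COUNT(b.id)=3
  5: ids {4, 13, 16} → COUNT(b.id)=3
  6: ids {—} → COUNT(b.id)=0
  16: ids {17} → COUNT(b.id)=1

Mexico | 1 ; UK | 3 ; India | 3 ; Kenya | 0 ; UK | 1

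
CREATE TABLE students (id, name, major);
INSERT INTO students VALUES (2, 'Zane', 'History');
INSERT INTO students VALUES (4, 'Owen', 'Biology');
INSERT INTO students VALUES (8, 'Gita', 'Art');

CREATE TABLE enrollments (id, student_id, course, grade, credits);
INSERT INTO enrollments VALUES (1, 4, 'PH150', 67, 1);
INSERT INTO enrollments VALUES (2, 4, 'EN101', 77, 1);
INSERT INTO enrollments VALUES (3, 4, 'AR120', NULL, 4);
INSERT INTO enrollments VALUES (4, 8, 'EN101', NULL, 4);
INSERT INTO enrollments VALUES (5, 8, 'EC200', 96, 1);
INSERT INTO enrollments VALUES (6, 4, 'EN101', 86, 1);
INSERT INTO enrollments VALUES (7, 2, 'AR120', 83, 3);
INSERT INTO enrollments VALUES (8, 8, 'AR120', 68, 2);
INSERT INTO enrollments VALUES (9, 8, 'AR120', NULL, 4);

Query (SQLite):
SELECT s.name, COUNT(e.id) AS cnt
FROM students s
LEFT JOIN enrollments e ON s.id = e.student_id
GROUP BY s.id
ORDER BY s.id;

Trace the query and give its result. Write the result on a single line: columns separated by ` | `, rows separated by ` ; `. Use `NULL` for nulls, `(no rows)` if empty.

LEFT JOIN keeps every students row; unmatched ones get NULL for enrollments columns.
Group by students.id and compute COUNT(e.id). COUNT(col) of an all-NULL group is 0.
  2: ids {7} → COUNT(e.id)=1
  4: ids {1, 2, 3, 6} → COUNT(e.id)=4
  8: ids {4, 5, 8, 9} → COUNT(e.id)=4

Zane | 1 ; Owen | 4 ; Gita | 4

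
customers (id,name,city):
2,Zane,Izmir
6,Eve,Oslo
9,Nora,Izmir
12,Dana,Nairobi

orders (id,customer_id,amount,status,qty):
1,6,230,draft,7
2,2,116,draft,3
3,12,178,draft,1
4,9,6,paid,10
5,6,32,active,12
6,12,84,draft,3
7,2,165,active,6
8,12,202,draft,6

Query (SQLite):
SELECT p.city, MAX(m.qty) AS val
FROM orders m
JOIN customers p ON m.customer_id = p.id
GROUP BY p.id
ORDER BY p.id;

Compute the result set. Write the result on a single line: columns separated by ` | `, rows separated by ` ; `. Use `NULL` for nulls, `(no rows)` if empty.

Izmir | 6 ; Oslo | 12 ; Izmir | 10 ; Nairobi | 6

Join each orders row to its customers via customer_id.
Group joined rows by customers.id; compute MAX(m.qty) per group.
  2: ids {2, 7} → MAX(m.qty)=6
  6: ids {1, 5} → MAX(m.qty)=12
  9: ids {4} → MAX(m.qty)=10
  12: ids {3, 6, 8} → MAX(m.qty)=6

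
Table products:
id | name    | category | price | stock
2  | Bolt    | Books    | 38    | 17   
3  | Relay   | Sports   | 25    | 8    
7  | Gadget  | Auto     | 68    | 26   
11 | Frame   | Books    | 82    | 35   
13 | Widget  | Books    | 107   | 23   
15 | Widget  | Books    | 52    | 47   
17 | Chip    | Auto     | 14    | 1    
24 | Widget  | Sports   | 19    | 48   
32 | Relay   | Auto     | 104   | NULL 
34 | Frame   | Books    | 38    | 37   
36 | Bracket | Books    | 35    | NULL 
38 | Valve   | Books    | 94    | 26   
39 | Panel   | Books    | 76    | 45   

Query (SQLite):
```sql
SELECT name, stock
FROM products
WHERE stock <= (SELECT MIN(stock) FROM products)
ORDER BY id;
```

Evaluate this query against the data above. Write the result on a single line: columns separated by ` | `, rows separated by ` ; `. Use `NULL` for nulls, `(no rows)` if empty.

Chip | 1

Scalar subquery: MIN(stock) over all products rows = 1.
Keep rows where stock <= that value.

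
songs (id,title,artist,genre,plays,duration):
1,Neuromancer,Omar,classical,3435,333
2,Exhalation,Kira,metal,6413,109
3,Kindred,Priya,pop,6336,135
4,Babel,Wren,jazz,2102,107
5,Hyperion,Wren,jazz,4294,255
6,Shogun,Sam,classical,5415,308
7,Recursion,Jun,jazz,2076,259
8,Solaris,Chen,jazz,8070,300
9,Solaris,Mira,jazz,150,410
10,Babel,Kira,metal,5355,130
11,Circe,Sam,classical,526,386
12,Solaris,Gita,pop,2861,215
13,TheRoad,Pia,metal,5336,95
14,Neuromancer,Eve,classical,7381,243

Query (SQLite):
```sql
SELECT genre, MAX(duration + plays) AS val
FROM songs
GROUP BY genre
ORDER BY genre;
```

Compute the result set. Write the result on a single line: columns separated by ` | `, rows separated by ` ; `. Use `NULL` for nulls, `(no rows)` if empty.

classical | 7624 ; jazz | 8370 ; metal | 6522 ; pop | 6471

For each row compute duration + plays.
Group by genre; take MAX of the expression per group.
  classical: ids {1, 6, 11, 14} → MAX(duration + plays)=7624
  jazz: ids {4, 5, 7, 8, 9} → MAX(duration + plays)=8370
  metal: ids {2, 10, 13} → MAX(duration + plays)=6522
  pop: ids {3, 12} → MAX(duration + plays)=6471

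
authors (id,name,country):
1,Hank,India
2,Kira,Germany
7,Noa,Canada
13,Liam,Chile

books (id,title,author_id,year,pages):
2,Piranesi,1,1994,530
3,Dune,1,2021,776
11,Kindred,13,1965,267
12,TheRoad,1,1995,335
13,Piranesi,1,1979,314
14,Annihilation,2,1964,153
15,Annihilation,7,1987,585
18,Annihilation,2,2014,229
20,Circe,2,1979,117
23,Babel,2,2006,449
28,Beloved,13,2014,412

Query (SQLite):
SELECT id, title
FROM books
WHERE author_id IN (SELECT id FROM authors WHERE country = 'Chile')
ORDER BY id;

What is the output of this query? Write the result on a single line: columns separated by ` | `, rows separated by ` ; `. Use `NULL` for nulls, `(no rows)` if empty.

11 | Kindred ; 28 | Beloved

Inner query: authors.id where country = 'Chile'.
Outer: keep books rows whose author_id is in that set.
Inner query → {13}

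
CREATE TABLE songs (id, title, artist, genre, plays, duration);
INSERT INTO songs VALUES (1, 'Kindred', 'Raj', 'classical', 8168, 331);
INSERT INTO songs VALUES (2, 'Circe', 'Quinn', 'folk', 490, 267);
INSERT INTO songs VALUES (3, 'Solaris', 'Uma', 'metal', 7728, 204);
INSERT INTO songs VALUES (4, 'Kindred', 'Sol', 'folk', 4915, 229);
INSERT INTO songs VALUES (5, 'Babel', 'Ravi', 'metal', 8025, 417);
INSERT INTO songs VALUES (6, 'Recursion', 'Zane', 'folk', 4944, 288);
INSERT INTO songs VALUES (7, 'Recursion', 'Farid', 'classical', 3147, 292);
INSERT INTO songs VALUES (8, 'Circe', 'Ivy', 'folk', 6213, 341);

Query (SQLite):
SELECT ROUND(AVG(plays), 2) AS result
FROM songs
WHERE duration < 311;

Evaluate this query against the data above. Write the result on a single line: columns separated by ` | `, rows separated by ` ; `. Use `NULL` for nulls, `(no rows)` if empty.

Rows where duration < 311 → plays values: [490, 7728, 4915, 4944, 3147].
AVG = 21224 / 5 (rounded to 2 dp).

4244.8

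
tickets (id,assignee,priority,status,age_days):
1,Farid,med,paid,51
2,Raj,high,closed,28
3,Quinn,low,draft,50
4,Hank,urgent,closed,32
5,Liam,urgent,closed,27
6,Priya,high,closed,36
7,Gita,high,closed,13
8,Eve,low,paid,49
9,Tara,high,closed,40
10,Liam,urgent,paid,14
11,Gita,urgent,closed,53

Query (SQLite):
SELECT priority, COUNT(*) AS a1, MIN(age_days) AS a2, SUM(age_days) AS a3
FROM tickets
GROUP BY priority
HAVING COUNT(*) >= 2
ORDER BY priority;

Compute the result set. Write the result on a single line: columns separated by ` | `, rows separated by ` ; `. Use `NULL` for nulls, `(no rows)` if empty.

Group tickets by priority.
Per group compute: COUNT(*), MIN(age_days), SUM(age_days).
HAVING: drop groups with fewer than 2 rows.
  high: ids {2, 6, 7, 9} → COUNT(*)=4, MIN(age_days)=13, SUM(age_days)=117
  low: ids {3, 8} → COUNT(*)=2, MIN(age_days)=49, SUM(age_days)=99
  med: ids {1} → COUNT(*)=1, MIN(age_days)=51, SUM(age_days)=51
  urgent: ids {4, 5, 10, 11} → COUNT(*)=4, MIN(age_days)=14, SUM(age_days)=126

high | 4 | 13 | 117 ; low | 2 | 49 | 99 ; urgent | 4 | 14 | 126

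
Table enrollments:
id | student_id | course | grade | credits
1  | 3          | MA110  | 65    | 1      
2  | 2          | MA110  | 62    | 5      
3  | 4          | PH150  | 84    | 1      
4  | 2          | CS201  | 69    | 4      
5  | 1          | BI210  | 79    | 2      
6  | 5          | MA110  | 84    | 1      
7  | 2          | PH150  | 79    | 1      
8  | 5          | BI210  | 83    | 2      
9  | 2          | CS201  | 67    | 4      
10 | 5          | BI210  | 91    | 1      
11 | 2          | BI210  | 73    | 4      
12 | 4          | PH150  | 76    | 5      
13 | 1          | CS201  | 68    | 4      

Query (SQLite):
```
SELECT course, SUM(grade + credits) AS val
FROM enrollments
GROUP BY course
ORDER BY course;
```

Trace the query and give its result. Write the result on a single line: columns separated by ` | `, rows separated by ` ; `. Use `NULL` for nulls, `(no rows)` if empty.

BI210 | 335 ; CS201 | 216 ; MA110 | 218 ; PH150 | 246

For each row compute grade + credits.
Group by course; take SUM of the expression per group.
  BI210: ids {5, 8, 10, 11} → SUM(grade + credits)=335
  CS201: ids {4, 9, 13} → SUM(grade + credits)=216
  MA110: ids {1, 2, 6} → SUM(grade + credits)=218
  PH150: ids {3, 7, 12} → SUM(grade + credits)=246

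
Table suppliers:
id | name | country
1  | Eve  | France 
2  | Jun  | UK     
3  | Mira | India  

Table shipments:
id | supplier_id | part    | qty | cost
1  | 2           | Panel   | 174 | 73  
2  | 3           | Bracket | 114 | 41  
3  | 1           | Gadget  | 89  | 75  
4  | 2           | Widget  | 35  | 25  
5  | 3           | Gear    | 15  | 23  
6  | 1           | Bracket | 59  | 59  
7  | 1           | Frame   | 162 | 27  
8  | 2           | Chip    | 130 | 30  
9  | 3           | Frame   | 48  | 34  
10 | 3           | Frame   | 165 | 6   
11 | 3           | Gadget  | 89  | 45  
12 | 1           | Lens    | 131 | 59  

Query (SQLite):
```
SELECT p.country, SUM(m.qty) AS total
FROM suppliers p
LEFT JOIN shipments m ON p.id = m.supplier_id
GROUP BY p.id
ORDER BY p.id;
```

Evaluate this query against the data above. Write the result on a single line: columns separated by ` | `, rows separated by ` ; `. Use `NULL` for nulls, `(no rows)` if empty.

France | 441 ; UK | 339 ; India | 431

LEFT JOIN keeps every suppliers row; unmatched ones get NULL for shipments columns.
Group by suppliers.id and compute SUM(m.qty). SUM over an all-NULL group is NULL.
  1: ids {3, 6, 7, 12} → SUM(m.qty)=441
  2: ids {1, 4, 8} → SUM(m.qty)=339
  3: ids {2, 5, 9, 10, 11} → SUM(m.qty)=431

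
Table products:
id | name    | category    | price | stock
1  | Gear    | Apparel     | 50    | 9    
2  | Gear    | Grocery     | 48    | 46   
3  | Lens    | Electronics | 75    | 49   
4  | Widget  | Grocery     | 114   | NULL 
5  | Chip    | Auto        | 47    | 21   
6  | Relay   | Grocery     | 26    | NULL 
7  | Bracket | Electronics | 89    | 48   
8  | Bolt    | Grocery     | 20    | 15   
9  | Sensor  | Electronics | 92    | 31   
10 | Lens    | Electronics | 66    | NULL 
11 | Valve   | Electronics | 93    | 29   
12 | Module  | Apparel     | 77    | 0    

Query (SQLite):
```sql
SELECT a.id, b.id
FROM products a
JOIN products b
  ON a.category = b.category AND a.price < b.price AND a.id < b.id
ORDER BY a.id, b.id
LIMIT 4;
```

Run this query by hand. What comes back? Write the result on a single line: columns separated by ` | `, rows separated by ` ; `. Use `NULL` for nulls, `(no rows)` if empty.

1 | 12 ; 2 | 4 ; 3 | 7 ; 3 | 9

Pairs (a,b) with same category, a.price < b.price, a.id < b.id.
category groups: Apparel:{1,12} Auto:{5} Electronics:{3,7,9,10,11} Grocery:{2,4,6,8}
Ordered by (a.id, b.id); first 4.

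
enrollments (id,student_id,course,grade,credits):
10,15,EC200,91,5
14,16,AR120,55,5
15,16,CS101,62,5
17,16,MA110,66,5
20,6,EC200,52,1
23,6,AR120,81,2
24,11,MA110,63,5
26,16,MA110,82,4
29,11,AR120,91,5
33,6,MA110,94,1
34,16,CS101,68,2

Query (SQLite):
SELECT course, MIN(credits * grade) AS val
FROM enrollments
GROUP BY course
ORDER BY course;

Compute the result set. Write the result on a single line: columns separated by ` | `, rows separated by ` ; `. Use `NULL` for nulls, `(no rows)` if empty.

For each row compute credits * grade.
Group by course; take MIN of the expression per group.
  AR120: ids {14, 23, 29} → MIN(credits * grade)=162
  CS101: ids {15, 34} → MIN(credits * grade)=136
  EC200: ids {10, 20} → MIN(credits * grade)=52
  MA110: ids {17, 24, 26, 33} → MIN(credits * grade)=94

AR120 | 162 ; CS101 | 136 ; EC200 | 52 ; MA110 | 94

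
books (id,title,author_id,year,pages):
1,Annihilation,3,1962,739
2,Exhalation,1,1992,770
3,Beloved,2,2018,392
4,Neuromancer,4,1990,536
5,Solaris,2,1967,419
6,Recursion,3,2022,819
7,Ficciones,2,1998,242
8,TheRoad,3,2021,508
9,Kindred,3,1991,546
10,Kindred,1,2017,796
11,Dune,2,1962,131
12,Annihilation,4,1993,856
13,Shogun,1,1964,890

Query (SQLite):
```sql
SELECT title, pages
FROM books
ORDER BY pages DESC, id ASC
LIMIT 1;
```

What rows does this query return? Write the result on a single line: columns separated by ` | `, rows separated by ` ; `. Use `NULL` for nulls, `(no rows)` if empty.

Sort by pages desc, tiebreak id asc: (890, id=13), (856, id=12), (819, id=6), (796, id=10) …. Take first 1.

Shogun | 890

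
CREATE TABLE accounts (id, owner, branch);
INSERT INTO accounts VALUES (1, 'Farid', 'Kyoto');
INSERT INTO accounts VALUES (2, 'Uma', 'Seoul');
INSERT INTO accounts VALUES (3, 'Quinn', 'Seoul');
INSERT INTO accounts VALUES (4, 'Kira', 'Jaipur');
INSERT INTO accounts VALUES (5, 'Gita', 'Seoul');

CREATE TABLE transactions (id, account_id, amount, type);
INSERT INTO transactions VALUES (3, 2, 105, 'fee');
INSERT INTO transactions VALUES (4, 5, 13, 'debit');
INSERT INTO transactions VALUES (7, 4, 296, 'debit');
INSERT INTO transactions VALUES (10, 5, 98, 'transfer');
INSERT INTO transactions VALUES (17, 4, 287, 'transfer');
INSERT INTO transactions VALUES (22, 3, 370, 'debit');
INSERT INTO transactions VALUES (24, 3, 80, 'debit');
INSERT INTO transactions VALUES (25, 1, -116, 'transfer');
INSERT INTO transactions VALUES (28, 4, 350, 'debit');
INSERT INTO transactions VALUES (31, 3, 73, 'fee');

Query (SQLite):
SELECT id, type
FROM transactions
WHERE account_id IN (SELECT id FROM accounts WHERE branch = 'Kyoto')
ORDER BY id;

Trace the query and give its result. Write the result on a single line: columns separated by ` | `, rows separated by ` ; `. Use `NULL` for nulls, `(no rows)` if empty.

Inner query: accounts.id where branch = 'Kyoto'.
Outer: keep transactions rows whose account_id is in that set.
Inner query → {1}

25 | transfer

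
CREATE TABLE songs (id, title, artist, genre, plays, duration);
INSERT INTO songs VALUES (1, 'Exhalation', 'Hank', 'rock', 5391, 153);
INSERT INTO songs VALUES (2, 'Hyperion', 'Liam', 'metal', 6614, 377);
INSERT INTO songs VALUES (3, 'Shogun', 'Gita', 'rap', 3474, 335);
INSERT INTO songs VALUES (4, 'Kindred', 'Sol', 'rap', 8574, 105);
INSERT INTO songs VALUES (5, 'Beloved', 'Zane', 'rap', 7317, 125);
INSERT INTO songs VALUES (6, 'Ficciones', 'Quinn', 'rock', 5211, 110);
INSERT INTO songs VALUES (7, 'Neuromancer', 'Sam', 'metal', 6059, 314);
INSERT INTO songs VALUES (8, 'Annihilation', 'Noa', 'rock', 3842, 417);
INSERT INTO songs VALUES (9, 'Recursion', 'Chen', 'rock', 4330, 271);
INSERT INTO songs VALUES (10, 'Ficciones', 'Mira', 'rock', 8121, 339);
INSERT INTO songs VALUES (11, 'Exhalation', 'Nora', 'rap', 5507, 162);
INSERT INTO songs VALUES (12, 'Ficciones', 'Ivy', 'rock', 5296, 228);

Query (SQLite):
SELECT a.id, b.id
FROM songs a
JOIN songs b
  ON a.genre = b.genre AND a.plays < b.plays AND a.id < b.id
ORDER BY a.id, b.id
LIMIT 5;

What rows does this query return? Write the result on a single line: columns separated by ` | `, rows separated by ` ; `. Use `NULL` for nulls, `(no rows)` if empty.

1 | 10 ; 3 | 4 ; 3 | 5 ; 3 | 11 ; 6 | 10

Pairs (a,b) with same genre, a.plays < b.plays, a.id < b.id.
genre groups: metal:{2,7} rap:{3,4,5,11} rock:{1,6,8,9,10,12}
Ordered by (a.id, b.id); first 5.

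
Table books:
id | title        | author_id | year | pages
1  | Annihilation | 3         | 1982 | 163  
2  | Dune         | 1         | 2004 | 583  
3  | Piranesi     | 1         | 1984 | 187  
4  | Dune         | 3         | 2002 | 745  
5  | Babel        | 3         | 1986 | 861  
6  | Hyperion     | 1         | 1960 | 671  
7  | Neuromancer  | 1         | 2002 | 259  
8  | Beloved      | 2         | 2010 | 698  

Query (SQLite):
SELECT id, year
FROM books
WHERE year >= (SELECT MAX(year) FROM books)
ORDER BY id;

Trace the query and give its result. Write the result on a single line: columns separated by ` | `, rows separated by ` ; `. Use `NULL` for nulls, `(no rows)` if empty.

8 | 2010

Scalar subquery: MAX(year) over all books rows = 2010.
Keep rows where year >= that value.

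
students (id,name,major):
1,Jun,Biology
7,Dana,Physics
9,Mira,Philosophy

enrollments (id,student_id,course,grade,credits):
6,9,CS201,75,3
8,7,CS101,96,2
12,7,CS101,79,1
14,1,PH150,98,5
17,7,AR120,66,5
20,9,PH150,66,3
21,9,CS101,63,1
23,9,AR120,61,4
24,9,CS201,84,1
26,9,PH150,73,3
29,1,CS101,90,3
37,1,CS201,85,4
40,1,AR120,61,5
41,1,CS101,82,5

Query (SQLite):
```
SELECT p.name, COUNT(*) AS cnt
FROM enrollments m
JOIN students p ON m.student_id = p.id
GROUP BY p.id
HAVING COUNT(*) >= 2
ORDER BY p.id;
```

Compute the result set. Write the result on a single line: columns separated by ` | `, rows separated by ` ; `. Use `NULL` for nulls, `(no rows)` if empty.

Jun | 5 ; Dana | 3 ; Mira | 6

Join each enrollments row to its students via student_id.
Group joined rows by students.id; compute COUNT(*) per group.
HAVING: keep groups with count ≥ 2.
  1: ids {14, 29, 37, 40, 41} → COUNT(*)=5
  7: ids {8, 12, 17} → COUNT(*)=3
  9: ids {6, 20, 21, 23, 24, 26} → COUNT(*)=6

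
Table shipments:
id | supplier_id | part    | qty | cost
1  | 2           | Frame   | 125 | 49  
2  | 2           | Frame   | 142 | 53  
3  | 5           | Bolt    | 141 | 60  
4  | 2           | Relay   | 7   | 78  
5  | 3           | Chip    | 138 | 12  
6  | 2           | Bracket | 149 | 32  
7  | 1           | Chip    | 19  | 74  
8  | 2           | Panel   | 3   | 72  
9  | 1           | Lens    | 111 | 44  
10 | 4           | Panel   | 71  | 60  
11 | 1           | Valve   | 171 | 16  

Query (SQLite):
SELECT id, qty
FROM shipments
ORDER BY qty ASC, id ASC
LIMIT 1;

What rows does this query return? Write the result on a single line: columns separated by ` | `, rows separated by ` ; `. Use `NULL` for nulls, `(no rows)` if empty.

8 | 3

Sort by qty asc, tiebreak id asc: (3, id=8), (7, id=4), (19, id=7), (71, id=10) …. Take first 1.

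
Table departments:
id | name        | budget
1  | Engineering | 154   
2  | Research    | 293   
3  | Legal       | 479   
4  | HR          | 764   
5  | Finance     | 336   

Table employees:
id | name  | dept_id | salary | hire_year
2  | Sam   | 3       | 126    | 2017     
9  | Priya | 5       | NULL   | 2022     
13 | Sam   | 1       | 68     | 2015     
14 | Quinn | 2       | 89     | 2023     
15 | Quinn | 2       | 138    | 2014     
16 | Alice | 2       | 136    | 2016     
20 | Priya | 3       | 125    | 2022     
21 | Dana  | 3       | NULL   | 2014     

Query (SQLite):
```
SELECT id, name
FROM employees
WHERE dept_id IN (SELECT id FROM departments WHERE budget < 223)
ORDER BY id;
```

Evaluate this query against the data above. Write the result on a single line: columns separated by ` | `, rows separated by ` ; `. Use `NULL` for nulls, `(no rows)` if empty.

Inner query: departments.id where budget < 223.
Outer: keep employees rows whose dept_id is in that set.
Inner query → {1}

13 | Sam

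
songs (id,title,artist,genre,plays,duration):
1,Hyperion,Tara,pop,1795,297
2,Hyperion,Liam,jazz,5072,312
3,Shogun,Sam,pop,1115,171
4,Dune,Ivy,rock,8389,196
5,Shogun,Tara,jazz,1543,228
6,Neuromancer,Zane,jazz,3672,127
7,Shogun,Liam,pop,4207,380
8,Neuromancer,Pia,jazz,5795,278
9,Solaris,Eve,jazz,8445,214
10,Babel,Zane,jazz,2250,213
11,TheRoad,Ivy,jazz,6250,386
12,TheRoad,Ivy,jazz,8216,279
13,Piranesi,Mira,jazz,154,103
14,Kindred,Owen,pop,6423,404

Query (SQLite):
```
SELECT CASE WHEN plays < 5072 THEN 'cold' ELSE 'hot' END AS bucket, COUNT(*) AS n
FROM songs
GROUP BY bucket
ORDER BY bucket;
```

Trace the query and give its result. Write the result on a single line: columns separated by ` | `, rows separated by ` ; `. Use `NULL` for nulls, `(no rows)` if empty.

cold | 7 ; hot | 7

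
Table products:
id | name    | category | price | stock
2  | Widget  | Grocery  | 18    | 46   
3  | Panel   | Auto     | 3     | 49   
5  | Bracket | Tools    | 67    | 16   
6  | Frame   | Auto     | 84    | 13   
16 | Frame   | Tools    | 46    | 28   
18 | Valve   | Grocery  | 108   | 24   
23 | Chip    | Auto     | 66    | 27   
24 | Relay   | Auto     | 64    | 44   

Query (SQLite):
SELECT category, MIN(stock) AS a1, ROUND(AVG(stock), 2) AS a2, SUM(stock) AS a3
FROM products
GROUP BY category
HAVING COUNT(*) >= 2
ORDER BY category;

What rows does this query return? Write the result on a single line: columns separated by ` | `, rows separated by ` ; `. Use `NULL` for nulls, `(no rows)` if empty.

Group products by category.
Per group compute: MIN(stock), ROUND(AVG(stock), 2), SUM(stock).
HAVING: drop groups with fewer than 2 rows.
  Auto: ids {3, 6, 23, 24} → MIN(stock)=13, ROUND(AVG(stock), 2)=33.25, SUM(stock)=133
  Grocery: ids {2, 18} → MIN(stock)=24, ROUND(AVG(stock), 2)=35, SUM(stock)=70
  Tools: ids {5, 16} → MIN(stock)=16, ROUND(AVG(stock), 2)=22, SUM(stock)=44

Auto | 13 | 33.25 | 133 ; Grocery | 24 | 35 | 70 ; Tools | 16 | 22 | 44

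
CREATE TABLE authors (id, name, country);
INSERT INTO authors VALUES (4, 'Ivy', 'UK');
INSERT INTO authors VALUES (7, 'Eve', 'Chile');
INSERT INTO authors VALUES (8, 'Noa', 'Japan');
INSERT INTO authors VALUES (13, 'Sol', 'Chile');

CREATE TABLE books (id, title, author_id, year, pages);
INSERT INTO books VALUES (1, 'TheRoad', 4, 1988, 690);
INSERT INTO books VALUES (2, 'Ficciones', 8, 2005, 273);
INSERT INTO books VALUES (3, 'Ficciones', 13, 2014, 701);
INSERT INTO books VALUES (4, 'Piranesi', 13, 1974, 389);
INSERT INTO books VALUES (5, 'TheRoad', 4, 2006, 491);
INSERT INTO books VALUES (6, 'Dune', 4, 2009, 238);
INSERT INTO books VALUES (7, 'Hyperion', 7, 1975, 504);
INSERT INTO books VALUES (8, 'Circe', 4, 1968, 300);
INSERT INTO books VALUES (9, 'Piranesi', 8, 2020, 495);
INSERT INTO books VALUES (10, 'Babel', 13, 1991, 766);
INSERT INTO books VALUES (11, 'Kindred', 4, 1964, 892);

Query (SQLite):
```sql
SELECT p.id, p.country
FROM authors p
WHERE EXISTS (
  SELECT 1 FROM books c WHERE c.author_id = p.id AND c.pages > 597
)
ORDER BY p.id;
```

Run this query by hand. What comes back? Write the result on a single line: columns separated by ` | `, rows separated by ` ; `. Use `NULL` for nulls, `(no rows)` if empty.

For each authors row, check whether any books with matching author_id has pages > 597.
Keep rows where that is true.

4 | UK ; 13 | Chile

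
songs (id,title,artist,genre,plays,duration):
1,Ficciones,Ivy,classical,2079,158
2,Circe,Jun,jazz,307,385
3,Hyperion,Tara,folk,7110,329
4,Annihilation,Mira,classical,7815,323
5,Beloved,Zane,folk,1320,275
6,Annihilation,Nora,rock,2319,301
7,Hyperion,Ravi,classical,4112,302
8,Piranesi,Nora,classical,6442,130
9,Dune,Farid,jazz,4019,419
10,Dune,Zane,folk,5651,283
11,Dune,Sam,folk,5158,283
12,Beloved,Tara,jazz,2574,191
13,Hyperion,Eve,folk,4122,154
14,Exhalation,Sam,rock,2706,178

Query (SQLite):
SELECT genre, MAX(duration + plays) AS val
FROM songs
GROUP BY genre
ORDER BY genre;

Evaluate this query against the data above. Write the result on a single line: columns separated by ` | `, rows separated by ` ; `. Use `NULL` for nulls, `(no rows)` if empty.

For each row compute duration + plays.
Group by genre; take MAX of the expression per group.
  classical: ids {1, 4, 7, 8} → MAX(duration + plays)=8138
  folk: ids {3, 5, 10, 11, 13} → MAX(duration + plays)=7439
  jazz: ids {2, 9, 12} → MAX(duration + plays)=4438
  rock: ids {6, 14} → MAX(duration + plays)=2884

classical | 8138 ; folk | 7439 ; jazz | 4438 ; rock | 2884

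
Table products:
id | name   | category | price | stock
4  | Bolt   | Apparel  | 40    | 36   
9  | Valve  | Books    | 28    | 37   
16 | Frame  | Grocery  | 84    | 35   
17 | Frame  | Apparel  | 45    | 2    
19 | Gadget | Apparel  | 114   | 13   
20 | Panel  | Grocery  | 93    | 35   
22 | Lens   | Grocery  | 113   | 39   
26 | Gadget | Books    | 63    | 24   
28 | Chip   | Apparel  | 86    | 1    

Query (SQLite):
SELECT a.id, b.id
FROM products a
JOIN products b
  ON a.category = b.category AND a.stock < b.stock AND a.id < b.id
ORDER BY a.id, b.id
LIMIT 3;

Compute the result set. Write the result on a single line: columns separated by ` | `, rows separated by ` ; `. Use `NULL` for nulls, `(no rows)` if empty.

16 | 22 ; 17 | 19 ; 20 | 22

Pairs (a,b) with same category, a.stock < b.stock, a.id < b.id.
category groups: Apparel:{4,17,19,28} Books:{9,26} Grocery:{16,20,22}
Ordered by (a.id, b.id); first 3.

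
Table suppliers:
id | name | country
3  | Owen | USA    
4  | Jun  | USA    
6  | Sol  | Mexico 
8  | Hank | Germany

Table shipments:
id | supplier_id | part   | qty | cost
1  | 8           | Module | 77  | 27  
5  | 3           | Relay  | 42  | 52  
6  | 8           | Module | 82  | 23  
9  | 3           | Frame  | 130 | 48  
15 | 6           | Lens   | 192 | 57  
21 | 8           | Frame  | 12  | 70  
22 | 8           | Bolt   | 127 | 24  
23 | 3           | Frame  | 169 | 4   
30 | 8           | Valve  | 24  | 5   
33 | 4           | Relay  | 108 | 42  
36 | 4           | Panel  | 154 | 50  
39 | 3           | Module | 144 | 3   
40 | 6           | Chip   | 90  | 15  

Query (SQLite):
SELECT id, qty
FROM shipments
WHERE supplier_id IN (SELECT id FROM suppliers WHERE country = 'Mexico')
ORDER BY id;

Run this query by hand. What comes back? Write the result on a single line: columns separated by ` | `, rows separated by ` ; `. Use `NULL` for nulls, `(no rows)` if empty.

15 | 192 ; 40 | 90

Inner query: suppliers.id where country = 'Mexico'.
Outer: keep shipments rows whose supplier_id is in that set.
Inner query → {6}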